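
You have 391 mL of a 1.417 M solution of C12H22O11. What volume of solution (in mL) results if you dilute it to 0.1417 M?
Using M₁V₁ = M₂V₂:
1.417 × 391 = 0.1417 × V₂
V₂ = (1.417 × 391) / 0.1417 = 3910 mL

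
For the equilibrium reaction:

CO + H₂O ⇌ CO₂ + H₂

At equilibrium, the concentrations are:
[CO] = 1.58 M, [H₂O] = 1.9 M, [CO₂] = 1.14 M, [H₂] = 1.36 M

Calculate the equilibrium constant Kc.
K_c = 0.5165

Kc = ([CO₂] × [H₂]) / ([CO] × [H₂O])
   = ((1.14)·(1.36)) / ((1.58)·(1.9))
   = 1.5504 / 3.002 = 0.5165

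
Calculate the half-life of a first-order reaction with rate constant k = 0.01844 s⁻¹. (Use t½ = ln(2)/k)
37.59 s

t½ = ln(2)/k = 0.6931/0.01844 = 37.59 s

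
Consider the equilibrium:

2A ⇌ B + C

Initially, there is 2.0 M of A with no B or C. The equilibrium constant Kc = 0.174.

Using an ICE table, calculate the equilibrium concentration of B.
[B] = 0.455 M

ICE: [A] = 2.0 − 2x, [B] = [C] = x.
Kc = x²/(2.0 − 2x)² = 0.174 ⇒ √Kc = x/(2.0 − 2x).
x = √0.174·2.0/(1 + 2√0.174) = 0.41713·2.0/1.8343 = 0.45482.
[B] = x = 0.455 M.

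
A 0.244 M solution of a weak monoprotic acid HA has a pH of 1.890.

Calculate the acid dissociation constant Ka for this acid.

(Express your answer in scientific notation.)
K_a = 7.18e-04

[H⁺] = 10^(−pH) = 10^(−1.890) = 1.288e-02 M. For HA ⇌ H⁺ + A⁻, Ka = x²/(C − x) = (1.288e-02)²/(0.244 − 1.288e-02) = 7.18e-04.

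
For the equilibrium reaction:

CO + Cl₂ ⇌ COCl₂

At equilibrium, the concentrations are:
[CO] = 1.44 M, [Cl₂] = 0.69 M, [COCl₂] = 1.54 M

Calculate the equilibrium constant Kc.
K_c = 1.5499

Kc = ([COCl₂]) / ([CO] × [Cl₂])
   = ((1.54)) / ((1.44)·(0.69))
   = 1.54 / 0.9936 = 1.5499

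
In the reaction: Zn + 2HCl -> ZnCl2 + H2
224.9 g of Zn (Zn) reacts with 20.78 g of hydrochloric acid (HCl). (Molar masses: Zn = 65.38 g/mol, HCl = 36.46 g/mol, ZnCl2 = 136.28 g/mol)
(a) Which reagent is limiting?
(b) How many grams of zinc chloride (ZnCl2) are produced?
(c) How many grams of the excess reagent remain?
(a) HCl, (b) 38.84 g, (c) 206.3 g

Moles of Zn = 224.9 g ÷ 65.38 g/mol = 3.43989 mol
Moles of HCl = 20.78 g ÷ 36.46 g/mol = 0.56994 mol
Moles ÷ coefficient: Zn: 3.43989/1 = 3.44, HCl: 0.56994/2 = 0.285
(a) HCl has the smaller value, so HCl is the limiting reagent.
(b) Moles of ZnCl2 = 0.56994 mol HCl × (1/2) = 0.28497 mol; mass = 0.28497 mol × 136.28 g/mol = 38.84 g
(c) Zn consumed = 0.56994 × (1/2) = 0.28497 mol; remaining = 3.43989 − 0.28497 = 3.15492 mol; mass = 3.15492 mol × 65.38 g/mol = 206.3 g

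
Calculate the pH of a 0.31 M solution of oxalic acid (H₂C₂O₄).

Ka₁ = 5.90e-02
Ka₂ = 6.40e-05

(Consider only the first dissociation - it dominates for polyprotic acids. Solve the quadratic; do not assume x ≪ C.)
pH = 0.96

x² + Ka₁·x − Ka₁·C = 0 with Ka₁ = 5.90e-02, C = 0.31.
x = (−Ka₁ + √(Ka₁² + 4·Ka₁·C))/2 = 1.0892e-01 M, so pH = 0.96.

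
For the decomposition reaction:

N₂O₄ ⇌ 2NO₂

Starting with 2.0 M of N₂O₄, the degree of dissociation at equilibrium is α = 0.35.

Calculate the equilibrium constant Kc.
K_c = 1.5077

x = α·[A]₀ = 0.35 × 2.0 = 0.7 M dissociated.
At eq: [N₂O₄] = 2.0 − 0.7 = 1.3 M; [NO₂] = 2x = 1.4 M.
Kc = [NO₂]²/[N₂O₄] = (1.4)²/1.3 = 1.508.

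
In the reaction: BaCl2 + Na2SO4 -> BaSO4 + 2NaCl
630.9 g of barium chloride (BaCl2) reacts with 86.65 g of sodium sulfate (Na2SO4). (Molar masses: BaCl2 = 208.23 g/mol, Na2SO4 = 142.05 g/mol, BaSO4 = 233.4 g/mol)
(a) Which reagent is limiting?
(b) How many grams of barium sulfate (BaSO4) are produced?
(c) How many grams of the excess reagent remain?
(a) Na2SO4, (b) 142.4 g, (c) 503.9 g

Moles of BaCl2 = 630.9 g ÷ 208.23 g/mol = 3.02982 mol
Moles of Na2SO4 = 86.65 g ÷ 142.05 g/mol = 0.609996 mol
Moles ÷ coefficient: BaCl2: 3.02982/1 = 3.03, Na2SO4: 0.609996/1 = 0.61
(a) Na2SO4 has the smaller value, so Na2SO4 is the limiting reagent.
(b) Moles of BaSO4 = 0.609996 mol Na2SO4 × (1/1) = 0.609996 mol; mass = 0.609996 mol × 233.4 g/mol = 142.4 g
(c) BaCl2 consumed = 0.609996 × (1/1) = 0.609996 mol; remaining = 3.02982 − 0.609996 = 2.41983 mol; mass = 2.41983 mol × 208.23 g/mol = 503.9 g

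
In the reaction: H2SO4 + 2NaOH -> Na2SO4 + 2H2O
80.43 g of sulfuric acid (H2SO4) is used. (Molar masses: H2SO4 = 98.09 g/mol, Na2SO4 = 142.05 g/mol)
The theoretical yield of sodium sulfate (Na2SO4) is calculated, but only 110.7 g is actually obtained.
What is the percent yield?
Moles of H2SO4 = 80.43 g ÷ 98.09 g/mol = 0.819961 mol
Mole ratio: 1 mol Na2SO4 / 1 mol H2SO4
Moles of Na2SO4 = 0.819961 × (1/1) = 0.819961 mol
Theoretical yield = 0.819961 mol × 142.05 g/mol = 116.48 g
Actual yield = 110.7 g
Percent yield = (110.7 / 116.48) × 100% = 95.0%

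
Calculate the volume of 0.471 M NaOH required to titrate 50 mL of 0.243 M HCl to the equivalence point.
V_{base} = 25.8 mL

At equivalence: moles acid = moles base.
moles HCl = 0.243 M × 0.05 L = 0.01215 mol
V_NaOH = 0.01215 mol ÷ 0.471 M = 0.0258 L = 25.8 mL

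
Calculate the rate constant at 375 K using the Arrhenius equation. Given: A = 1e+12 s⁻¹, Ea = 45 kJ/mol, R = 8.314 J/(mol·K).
5.39e+05 s⁻¹

k = A·exp(-Ea/(R·T)) = 1e+12·exp(-45000/(8.314·375)) = 1e+12·exp(-14.4335) = 1e+12·5.3903e-07 = 5.39e+05 s⁻¹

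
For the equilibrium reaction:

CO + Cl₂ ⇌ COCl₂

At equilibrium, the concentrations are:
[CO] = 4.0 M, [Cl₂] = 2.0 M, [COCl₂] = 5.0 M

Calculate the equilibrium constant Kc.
K_c = 0.6250

Kc = ([COCl₂]) / ([CO] × [Cl₂])
   = ((5.0)) / ((4.0)·(2.0))
   = 5 / 8 = 0.6250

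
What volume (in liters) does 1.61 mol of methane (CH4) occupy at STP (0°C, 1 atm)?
At STP, 1 mol of gas occupies 22.4 L
Volume = 1.61 mol × 22.4 L/mol = 36.06 L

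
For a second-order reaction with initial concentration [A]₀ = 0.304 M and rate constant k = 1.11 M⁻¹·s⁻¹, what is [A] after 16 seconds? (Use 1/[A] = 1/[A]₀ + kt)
0.0475 M

1/[A] = 1/[A]₀ + k·t = 1/0.304 + (1.11)·(16) = 3.2895 + 17.7600 = 21.0495
[A] = 1/21.0495 = 0.0475 M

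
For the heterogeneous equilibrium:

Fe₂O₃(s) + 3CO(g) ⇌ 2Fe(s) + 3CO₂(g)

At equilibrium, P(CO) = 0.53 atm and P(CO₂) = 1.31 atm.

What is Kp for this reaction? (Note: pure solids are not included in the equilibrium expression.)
K_p = 15.100

Solids (Fe₂O₃, Fe) are excluded.
Kp = P(CO₂)³/P(CO)³ = (1.31)³/(0.53)³ = 2.248/0.1489 = 15.100.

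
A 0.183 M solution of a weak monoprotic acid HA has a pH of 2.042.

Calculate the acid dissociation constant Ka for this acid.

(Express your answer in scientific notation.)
K_a = 4.74e-04

[H⁺] = 10^(−pH) = 10^(−2.042) = 9.078e-03 M. For HA ⇌ H⁺ + A⁻, Ka = x²/(C − x) = (9.078e-03)²/(0.183 − 9.078e-03) = 4.74e-04.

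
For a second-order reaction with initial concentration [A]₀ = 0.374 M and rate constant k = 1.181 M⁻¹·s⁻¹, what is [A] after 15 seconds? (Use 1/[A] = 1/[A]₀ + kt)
0.0490 M

1/[A] = 1/[A]₀ + k·t = 1/0.374 + (1.181)·(15) = 2.6738 + 17.7150 = 20.3888
[A] = 1/20.3888 = 0.0490 M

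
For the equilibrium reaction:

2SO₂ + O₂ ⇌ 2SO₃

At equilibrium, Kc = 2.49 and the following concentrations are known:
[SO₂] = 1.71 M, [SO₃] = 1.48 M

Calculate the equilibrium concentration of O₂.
[O₂] = 0.3008 M

Kc = ([SO₃]^2) / ([SO₂]^2 × [O₂]) = 2.49
[O₂]^1 = (product terms)/(Kc · other reactant terms) = 2.1904 / (2.49 · 2.9241) = 0.30084
[O₂] = 0.3008 M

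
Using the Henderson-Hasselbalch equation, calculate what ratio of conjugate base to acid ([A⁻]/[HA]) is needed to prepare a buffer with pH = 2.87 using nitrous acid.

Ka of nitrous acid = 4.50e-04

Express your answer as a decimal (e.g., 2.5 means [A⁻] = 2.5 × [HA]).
[A⁻]/[HA] = 0.334

pKa = −log(4.50e-04) = 3.3468. pH = pKa + log([A⁻]/[HA]). 2.87 = 3.3468 + log(ratio). log(ratio) = 2.87 − 3.3468 = -0.4768. ratio = 10^(-0.4768) = 0.334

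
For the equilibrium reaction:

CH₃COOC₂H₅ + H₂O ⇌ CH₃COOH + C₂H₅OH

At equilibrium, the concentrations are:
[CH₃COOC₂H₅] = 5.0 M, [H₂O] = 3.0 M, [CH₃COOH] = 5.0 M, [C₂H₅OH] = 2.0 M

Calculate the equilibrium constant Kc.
K_c = 0.6667

Kc = ([CH₃COOH] × [C₂H₅OH]) / ([CH₃COOC₂H₅] × [H₂O])
   = ((5.0)·(2.0)) / ((5.0)·(3.0))
   = 10 / 15 = 0.6667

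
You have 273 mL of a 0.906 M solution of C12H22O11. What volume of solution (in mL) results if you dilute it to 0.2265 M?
Using M₁V₁ = M₂V₂:
0.906 × 273 = 0.2265 × V₂
V₂ = (0.906 × 273) / 0.2265 = 1092 mL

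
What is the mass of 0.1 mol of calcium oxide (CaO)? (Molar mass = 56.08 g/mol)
Mass = 0.1 mol × 56.08 g/mol = 5.608 g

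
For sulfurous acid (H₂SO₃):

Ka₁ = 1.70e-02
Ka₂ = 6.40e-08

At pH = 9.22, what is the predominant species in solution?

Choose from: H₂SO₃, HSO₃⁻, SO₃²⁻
SO₃²⁻

pKa1 = 1.77, pKa2 = 7.19. Each pKa is the crossover between adjacent species; pH = 9.22 lies in the region where SO₃²⁻ predominates.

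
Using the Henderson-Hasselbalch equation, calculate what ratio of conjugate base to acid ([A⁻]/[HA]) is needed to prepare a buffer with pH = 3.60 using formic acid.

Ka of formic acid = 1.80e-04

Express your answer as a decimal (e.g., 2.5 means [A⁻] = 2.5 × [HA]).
[A⁻]/[HA] = 0.717

pKa = −log(1.80e-04) = 3.7447. pH = pKa + log([A⁻]/[HA]). 3.60 = 3.7447 + log(ratio). log(ratio) = 3.60 − 3.7447 = -0.1447. ratio = 10^(-0.1447) = 0.717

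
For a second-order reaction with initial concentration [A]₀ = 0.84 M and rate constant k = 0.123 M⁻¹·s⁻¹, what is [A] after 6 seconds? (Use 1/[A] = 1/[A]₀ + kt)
0.5185 M

1/[A] = 1/[A]₀ + k·t = 1/0.84 + (0.123)·(6) = 1.1905 + 0.7380 = 1.9285
[A] = 1/1.9285 = 0.5185 M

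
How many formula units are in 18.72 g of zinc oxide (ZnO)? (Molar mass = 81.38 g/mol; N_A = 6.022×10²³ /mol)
Moles = 18.72 g ÷ 81.38 g/mol = 0.230032 mol
Formula units = 0.230032 mol × 6.022×10²³ /mol = 1.385e+23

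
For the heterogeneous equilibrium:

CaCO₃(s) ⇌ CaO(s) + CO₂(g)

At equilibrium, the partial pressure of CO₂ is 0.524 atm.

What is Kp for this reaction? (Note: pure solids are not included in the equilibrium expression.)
K_p = 0.524

Solids (CaCO₃, CaO) have activity 1 and are excluded.
Kp = P(CO₂) = 0.524.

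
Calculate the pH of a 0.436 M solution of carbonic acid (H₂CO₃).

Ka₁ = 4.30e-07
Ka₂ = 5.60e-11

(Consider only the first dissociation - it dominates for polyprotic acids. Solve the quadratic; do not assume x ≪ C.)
pH = 3.36

x² + Ka₁·x − Ka₁·C = 0 with Ka₁ = 4.30e-07, C = 0.436.
x = (−Ka₁ + √(Ka₁² + 4·Ka₁·C))/2 = 4.3277e-04 M, so pH = 3.36.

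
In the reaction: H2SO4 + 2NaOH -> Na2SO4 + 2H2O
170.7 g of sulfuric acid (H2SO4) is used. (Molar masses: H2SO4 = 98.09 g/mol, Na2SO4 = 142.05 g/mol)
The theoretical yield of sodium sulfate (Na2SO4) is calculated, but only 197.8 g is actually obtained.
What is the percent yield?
Moles of H2SO4 = 170.7 g ÷ 98.09 g/mol = 1.74024 mol
Mole ratio: 1 mol Na2SO4 / 1 mol H2SO4
Moles of Na2SO4 = 1.74024 × (1/1) = 1.74024 mol
Theoretical yield = 1.74024 mol × 142.05 g/mol = 247.2 g
Actual yield = 197.8 g
Percent yield = (197.8 / 247.2) × 100% = 80.0%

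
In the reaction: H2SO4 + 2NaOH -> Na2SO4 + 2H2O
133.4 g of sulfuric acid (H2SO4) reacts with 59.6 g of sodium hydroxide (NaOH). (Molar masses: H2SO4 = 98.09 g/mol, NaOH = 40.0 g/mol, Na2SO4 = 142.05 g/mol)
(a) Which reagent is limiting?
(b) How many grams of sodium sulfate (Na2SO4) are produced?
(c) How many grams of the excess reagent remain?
(a) NaOH, (b) 105.8 g, (c) 60.32 g

Moles of H2SO4 = 133.4 g ÷ 98.09 g/mol = 1.35998 mol
Moles of NaOH = 59.6 g ÷ 40.0 g/mol = 1.49 mol
Moles ÷ coefficient: H2SO4: 1.35998/1 = 1.36, NaOH: 1.49/2 = 0.745
(a) NaOH has the smaller value, so NaOH is the limiting reagent.
(b) Moles of Na2SO4 = 1.49 mol NaOH × (1/2) = 0.745 mol; mass = 0.745 mol × 142.05 g/mol = 105.8 g
(c) H2SO4 consumed = 1.49 × (1/2) = 0.745 mol; remaining = 1.35998 − 0.745 = 0.614976 mol; mass = 0.614976 mol × 98.09 g/mol = 60.32 g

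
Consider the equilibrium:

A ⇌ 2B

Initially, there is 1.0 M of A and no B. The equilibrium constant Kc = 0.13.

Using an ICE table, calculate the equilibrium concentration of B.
[B] = 0.330 M

ICE: [A] = 1.0 − x, [B] = 2x.
Kc = (2x)²/(1.0 − x) = 0.13 ⇒ 4x² + 0.13x − 0.13 = 0.
x = (−0.13 + √(0.13² + 4·4·0.13))/(2·4) = (−0.13 + √2.0969)/8 = 0.16476.
[B] = 2x = 0.330 M.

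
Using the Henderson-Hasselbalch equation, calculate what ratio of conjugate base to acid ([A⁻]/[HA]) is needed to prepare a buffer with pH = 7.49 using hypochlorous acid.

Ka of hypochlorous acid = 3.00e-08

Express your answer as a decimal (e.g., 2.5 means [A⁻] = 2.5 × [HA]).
[A⁻]/[HA] = 0.927

pKa = −log(3.00e-08) = 7.5229. pH = pKa + log([A⁻]/[HA]). 7.49 = 7.5229 + log(ratio). log(ratio) = 7.49 − 7.5229 = -0.0329. ratio = 10^(-0.0329) = 0.927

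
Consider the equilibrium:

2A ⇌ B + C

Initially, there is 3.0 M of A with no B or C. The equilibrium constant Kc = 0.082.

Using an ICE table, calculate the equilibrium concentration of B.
[B] = 0.546 M

ICE: [A] = 3.0 − 2x, [B] = [C] = x.
Kc = x²/(3.0 − 2x)² = 0.082 ⇒ √Kc = x/(3.0 − 2x).
x = √0.082·3.0/(1 + 2√0.082) = 0.28636·3.0/1.5727 = 0.54623.
[B] = x = 0.546 M.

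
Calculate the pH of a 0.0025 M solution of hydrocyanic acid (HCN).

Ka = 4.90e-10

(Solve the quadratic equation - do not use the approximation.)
pH = 5.96

x² + Ka×x - Ka×C = 0. Using quadratic formula: [H⁺] = 1.1066e-06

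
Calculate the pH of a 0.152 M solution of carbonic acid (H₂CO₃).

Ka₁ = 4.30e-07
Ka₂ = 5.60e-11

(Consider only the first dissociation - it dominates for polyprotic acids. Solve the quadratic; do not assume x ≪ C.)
pH = 3.59

x² + Ka₁·x − Ka₁·C = 0 with Ka₁ = 4.30e-07, C = 0.152.
x = (−Ka₁ + √(Ka₁² + 4·Ka₁·C))/2 = 2.5544e-04 M, so pH = 3.59.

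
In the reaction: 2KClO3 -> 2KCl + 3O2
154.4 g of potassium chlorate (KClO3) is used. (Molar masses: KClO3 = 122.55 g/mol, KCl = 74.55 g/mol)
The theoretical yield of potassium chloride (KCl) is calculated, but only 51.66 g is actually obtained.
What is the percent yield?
Moles of KClO3 = 154.4 g ÷ 122.55 g/mol = 1.25989 mol
Mole ratio: 2 mol KCl / 2 mol KClO3
Moles of KCl = 1.25989 × (2/2) = 1.25989 mol
Theoretical yield = 1.25989 mol × 74.55 g/mol = 93.925 g
Actual yield = 51.66 g
Percent yield = (51.66 / 93.925) × 100% = 55.0%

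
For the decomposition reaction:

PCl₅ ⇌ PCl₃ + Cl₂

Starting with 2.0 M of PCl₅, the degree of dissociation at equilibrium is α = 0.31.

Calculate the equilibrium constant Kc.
K_c = 0.2786

x = α·[A]₀ = 0.31 × 2.0 = 0.62 M dissociated.
At eq: [PCl₅] = 2.0 − 0.62 = 1.38 M; [PCl₃] = [Cl₂] = x = 0.62 M.
Kc = [PCl₃][Cl₂]/[PCl₅] = (0.62)²/1.38 = 0.2786.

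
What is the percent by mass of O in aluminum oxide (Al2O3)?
Mass of O in formula = 16.0 × 3 = 48 g/mol
Molar mass = 101.96 g/mol
% O = (48/101.96) × 100% = 47.08%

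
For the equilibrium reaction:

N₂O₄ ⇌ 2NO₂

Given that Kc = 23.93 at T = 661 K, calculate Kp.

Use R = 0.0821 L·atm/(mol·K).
K_p = 1.30e+03

Δn = (moles gaseous products) − (moles gaseous reactants) = 1
T = 661 K; RT = 0.0821 × 661 = 54.2681
Kp = Kc·(RT)^Δn = 23.93 × (54.2681)^1 = 23.93 × 54.2681 = 1.30e+03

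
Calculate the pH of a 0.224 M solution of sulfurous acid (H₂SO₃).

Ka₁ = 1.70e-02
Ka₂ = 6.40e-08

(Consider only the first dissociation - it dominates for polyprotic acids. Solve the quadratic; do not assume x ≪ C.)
pH = 1.27

x² + Ka₁·x − Ka₁·C = 0 with Ka₁ = 1.70e-02, C = 0.224.
x = (−Ka₁ + √(Ka₁² + 4·Ka₁·C))/2 = 5.3792e-02 M, so pH = 1.27.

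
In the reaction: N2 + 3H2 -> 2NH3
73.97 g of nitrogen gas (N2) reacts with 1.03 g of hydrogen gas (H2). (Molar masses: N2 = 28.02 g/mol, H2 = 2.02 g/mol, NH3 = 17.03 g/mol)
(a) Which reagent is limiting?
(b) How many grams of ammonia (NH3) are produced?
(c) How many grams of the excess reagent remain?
(a) H2, (b) 5.789 g, (c) 69.21 g

Moles of N2 = 73.97 g ÷ 28.02 g/mol = 2.6399 mol
Moles of H2 = 1.03 g ÷ 2.02 g/mol = 0.509901 mol
Moles ÷ coefficient: N2: 2.6399/1 = 2.64, H2: 0.509901/3 = 0.17
(a) H2 has the smaller value, so H2 is the limiting reagent.
(b) Moles of NH3 = 0.509901 mol H2 × (2/3) = 0.339934 mol; mass = 0.339934 mol × 17.03 g/mol = 5.789 g
(c) N2 consumed = 0.509901 × (1/3) = 0.169967 mol; remaining = 2.6399 − 0.169967 = 2.46993 mol; mass = 2.46993 mol × 28.02 g/mol = 69.21 g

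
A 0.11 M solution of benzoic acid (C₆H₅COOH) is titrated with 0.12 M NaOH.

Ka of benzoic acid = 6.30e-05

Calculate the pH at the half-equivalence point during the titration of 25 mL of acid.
pH = pKa = 4.20

At the half-equivalence point, [HA] = [A⁻], so by Henderson–Hasselbalch pH = pKa + log(1) = pKa.
pKa = −log(6.30e-05) = 4.20.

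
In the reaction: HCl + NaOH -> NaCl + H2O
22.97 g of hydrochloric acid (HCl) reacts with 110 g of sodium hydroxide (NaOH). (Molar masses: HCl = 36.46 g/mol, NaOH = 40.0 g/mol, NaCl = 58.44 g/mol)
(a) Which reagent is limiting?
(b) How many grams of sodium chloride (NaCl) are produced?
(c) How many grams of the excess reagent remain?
(a) HCl, (b) 36.82 g, (c) 84.8 g

Moles of HCl = 22.97 g ÷ 36.46 g/mol = 0.630005 mol
Moles of NaOH = 110 g ÷ 40.0 g/mol = 2.75 mol
Moles ÷ coefficient: HCl: 0.630005/1 = 0.63, NaOH: 2.75/1 = 2.75
(a) HCl has the smaller value, so HCl is the limiting reagent.
(b) Moles of NaCl = 0.630005 mol HCl × (1/1) = 0.630005 mol; mass = 0.630005 mol × 58.44 g/mol = 36.82 g
(c) NaOH consumed = 0.630005 × (1/1) = 0.630005 mol; remaining = 2.75 − 0.630005 = 2.11999 mol; mass = 2.11999 mol × 40.0 g/mol = 84.8 g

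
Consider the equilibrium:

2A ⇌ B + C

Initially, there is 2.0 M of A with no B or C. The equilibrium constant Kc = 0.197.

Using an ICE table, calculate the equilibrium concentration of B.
[B] = 0.470 M

ICE: [A] = 2.0 − 2x, [B] = [C] = x.
Kc = x²/(2.0 − 2x)² = 0.197 ⇒ √Kc = x/(2.0 − 2x).
x = √0.197·2.0/(1 + 2√0.197) = 0.44385·2.0/1.8877 = 0.47025.
[B] = x = 0.470 M.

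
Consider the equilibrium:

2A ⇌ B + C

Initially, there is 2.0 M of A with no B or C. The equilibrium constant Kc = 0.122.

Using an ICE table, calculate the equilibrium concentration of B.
[B] = 0.411 M

ICE: [A] = 2.0 − 2x, [B] = [C] = x.
Kc = x²/(2.0 − 2x)² = 0.122 ⇒ √Kc = x/(2.0 − 2x).
x = √0.122·2.0/(1 + 2√0.122) = 0.34928·2.0/1.6986 = 0.41127.
[B] = x = 0.411 M.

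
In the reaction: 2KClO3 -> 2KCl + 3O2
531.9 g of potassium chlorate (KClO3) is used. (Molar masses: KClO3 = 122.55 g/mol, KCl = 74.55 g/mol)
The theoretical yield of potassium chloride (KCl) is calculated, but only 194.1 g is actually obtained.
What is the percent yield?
Moles of KClO3 = 531.9 g ÷ 122.55 g/mol = 4.34027 mol
Mole ratio: 2 mol KCl / 2 mol KClO3
Moles of KCl = 4.34027 × (2/2) = 4.34027 mol
Theoretical yield = 4.34027 mol × 74.55 g/mol = 323.57 g
Actual yield = 194.1 g
Percent yield = (194.1 / 323.57) × 100% = 60.0%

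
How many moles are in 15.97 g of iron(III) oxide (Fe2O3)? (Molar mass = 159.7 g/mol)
Moles = 15.97 g ÷ 159.7 g/mol = 0.1 mol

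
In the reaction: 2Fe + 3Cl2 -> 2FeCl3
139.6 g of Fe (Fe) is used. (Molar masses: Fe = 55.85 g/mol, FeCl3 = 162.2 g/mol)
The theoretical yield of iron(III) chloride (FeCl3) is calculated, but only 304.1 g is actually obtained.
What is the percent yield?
Moles of Fe = 139.6 g ÷ 55.85 g/mol = 2.49955 mol
Mole ratio: 2 mol FeCl3 / 2 mol Fe
Moles of FeCl3 = 2.49955 × (2/2) = 2.49955 mol
Theoretical yield = 2.49955 mol × 162.2 g/mol = 405.43 g
Actual yield = 304.1 g
Percent yield = (304.1 / 405.43) × 100% = 75.0%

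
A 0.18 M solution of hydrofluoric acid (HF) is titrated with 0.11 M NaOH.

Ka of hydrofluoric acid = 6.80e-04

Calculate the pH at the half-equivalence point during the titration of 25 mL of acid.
pH = pKa = 3.17

At the half-equivalence point, [HA] = [A⁻], so by Henderson–Hasselbalch pH = pKa + log(1) = pKa.
pKa = −log(6.80e-04) = 3.17.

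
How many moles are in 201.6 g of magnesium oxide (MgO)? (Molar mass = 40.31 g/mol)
Moles = 201.6 g ÷ 40.31 g/mol = 5.001 mol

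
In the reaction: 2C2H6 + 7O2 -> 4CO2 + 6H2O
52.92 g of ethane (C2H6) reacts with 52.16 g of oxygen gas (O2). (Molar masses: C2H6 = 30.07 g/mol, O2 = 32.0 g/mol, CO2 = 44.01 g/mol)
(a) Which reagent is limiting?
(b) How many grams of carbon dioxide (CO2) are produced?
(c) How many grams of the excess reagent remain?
(a) O2, (b) 40.99 g, (c) 38.92 g

Moles of C2H6 = 52.92 g ÷ 30.07 g/mol = 1.75989 mol
Moles of O2 = 52.16 g ÷ 32.0 g/mol = 1.63 mol
Moles ÷ coefficient: C2H6: 1.75989/2 = 0.8799, O2: 1.63/7 = 0.2329
(a) O2 has the smaller value, so O2 is the limiting reagent.
(b) Moles of CO2 = 1.63 mol O2 × (4/7) = 0.931429 mol; mass = 0.931429 mol × 44.01 g/mol = 40.99 g
(c) C2H6 consumed = 1.63 × (2/7) = 0.465714 mol; remaining = 1.75989 − 0.465714 = 1.29418 mol; mass = 1.29418 mol × 30.07 g/mol = 38.92 g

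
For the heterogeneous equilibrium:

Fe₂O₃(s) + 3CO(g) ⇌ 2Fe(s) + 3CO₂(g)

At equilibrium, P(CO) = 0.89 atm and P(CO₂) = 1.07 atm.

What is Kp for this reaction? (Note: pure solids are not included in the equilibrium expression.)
K_p = 1.738

Solids (Fe₂O₃, Fe) are excluded.
Kp = P(CO₂)³/P(CO)³ = (1.07)³/(0.89)³ = 1.225/0.705 = 1.738.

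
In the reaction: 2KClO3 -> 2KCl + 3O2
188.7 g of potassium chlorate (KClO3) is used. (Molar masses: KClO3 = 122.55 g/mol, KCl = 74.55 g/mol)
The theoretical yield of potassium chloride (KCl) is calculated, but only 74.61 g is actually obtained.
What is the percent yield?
Moles of KClO3 = 188.7 g ÷ 122.55 g/mol = 1.53978 mol
Mole ratio: 2 mol KCl / 2 mol KClO3
Moles of KCl = 1.53978 × (2/2) = 1.53978 mol
Theoretical yield = 1.53978 mol × 74.55 g/mol = 114.79 g
Actual yield = 74.61 g
Percent yield = (74.61 / 114.79) × 100% = 65.0%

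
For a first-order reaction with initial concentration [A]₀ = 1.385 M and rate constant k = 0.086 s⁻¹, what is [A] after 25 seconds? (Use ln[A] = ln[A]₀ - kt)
0.1613 M

ln[A] = ln[A]₀ - k·t = ln(1.385) - (0.086)·(25) = 0.3257 - 2.1500 = -1.8243
[A] = e^(-1.8243) = 0.1613 M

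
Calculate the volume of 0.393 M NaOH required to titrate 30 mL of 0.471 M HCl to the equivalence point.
V_{base} = 36.0 mL

At equivalence: moles acid = moles base.
moles HCl = 0.471 M × 0.03 L = 0.01413 mol
V_NaOH = 0.01413 mol ÷ 0.393 M = 0.03595 L = 36.0 mL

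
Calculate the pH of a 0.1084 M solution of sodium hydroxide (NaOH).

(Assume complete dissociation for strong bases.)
pH = 13.04

[OH⁻] = 0.1084 M for strong base. pOH = -log[OH⁻] = 0.96, pH = 14 - pOH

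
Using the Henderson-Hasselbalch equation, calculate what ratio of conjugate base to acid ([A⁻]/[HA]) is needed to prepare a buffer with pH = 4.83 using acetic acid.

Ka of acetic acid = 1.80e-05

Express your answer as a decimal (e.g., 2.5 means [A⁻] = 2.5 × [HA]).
[A⁻]/[HA] = 1.217

pKa = −log(1.80e-05) = 4.7447. pH = pKa + log([A⁻]/[HA]). 4.83 = 4.7447 + log(ratio). log(ratio) = 4.83 − 4.7447 = 0.0853. ratio = 10^(0.0853) = 1.217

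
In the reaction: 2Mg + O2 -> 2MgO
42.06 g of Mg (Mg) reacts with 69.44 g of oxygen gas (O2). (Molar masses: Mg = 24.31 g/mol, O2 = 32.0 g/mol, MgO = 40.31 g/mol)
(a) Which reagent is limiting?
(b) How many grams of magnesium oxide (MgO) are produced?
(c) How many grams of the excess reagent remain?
(a) Mg, (b) 69.74 g, (c) 41.76 g

Moles of Mg = 42.06 g ÷ 24.31 g/mol = 1.73015 mol
Moles of O2 = 69.44 g ÷ 32.0 g/mol = 2.17 mol
Moles ÷ coefficient: Mg: 1.73015/2 = 0.8651, O2: 2.17/1 = 2.17
(a) Mg has the smaller value, so Mg is the limiting reagent.
(b) Moles of MgO = 1.73015 mol Mg × (2/2) = 1.73015 mol; mass = 1.73015 mol × 40.31 g/mol = 69.74 g
(c) O2 consumed = 1.73015 × (1/2) = 0.865076 mol; remaining = 2.17 − 0.865076 = 1.30492 mol; mass = 1.30492 mol × 32.0 g/mol = 41.76 g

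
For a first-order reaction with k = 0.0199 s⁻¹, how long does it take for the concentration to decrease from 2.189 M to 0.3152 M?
97.39 s

From ln[A] = ln[A]₀ - k·t: t = ln([A]₀/[A])/k = ln(2.189/0.3152)/0.0199 = ln(6.9448)/0.0199 = 1.9380/0.0199 = 97.39 s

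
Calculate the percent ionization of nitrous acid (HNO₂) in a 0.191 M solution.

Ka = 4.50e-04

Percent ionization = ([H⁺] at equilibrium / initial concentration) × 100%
Percent ionization = 4.74%

Let x = [H⁺]. Ka = x²/(C - x) ⇒ x² + (4.50e-04)x - (4.50e-04)(0.191) = 0. x = 9.0487e-03. Percent = (9.0487e-03/0.191) × 100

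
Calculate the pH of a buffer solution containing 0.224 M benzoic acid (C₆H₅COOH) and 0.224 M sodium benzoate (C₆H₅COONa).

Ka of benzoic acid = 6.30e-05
pH = 4.20

pKa = -log(6.30e-05) = 4.20. pH = pKa + log([A⁻]/[HA]) = 4.20 + log(0.224/0.224)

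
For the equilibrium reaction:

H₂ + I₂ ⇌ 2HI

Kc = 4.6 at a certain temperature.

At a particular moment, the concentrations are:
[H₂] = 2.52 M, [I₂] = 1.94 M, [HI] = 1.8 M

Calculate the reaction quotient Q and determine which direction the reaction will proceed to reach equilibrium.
Q = 0.663, Q < K, reaction proceeds forward (toward products)

Q = ([HI]^2) / ([H₂] × [I₂])
  = ((1.8)^2) / ((2.52)·(1.94)) = 3.24/4.8888 = 0.6627
Since Q = 0.6627 < Kc = 4.6, the reaction proceeds forward (toward products) to reach equilibrium.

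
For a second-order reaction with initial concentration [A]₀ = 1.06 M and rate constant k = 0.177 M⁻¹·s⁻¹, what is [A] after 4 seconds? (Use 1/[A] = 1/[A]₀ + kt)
0.6055 M

1/[A] = 1/[A]₀ + k·t = 1/1.06 + (0.177)·(4) = 0.9434 + 0.7080 = 1.6514
[A] = 1/1.6514 = 0.6055 M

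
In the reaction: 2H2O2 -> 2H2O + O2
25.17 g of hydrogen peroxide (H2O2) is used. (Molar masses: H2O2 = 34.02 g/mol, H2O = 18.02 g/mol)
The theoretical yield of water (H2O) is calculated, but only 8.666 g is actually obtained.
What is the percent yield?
Moles of H2O2 = 25.17 g ÷ 34.02 g/mol = 0.739859 mol
Mole ratio: 2 mol H2O / 2 mol H2O2
Moles of H2O = 0.739859 × (2/2) = 0.739859 mol
Theoretical yield = 0.739859 mol × 18.02 g/mol = 13.332 g
Actual yield = 8.666 g
Percent yield = (8.666 / 13.332) × 100% = 65.0%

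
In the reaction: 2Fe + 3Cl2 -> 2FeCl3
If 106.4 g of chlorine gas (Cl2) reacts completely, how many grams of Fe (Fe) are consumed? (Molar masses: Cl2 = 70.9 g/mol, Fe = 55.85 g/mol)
Moles of Cl2 = 106.4 g ÷ 70.9 g/mol = 1.50071 mol
Mole ratio: 2 mol Fe / 3 mol Cl2
Moles of Fe = 1.50071 × (2/3) = 1.00047 mol
Mass of Fe = 1.00047 mol × 55.85 g/mol = 55.88 g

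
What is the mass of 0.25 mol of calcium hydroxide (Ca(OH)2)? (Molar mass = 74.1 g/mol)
Mass = 0.25 mol × 74.1 g/mol = 18.52 g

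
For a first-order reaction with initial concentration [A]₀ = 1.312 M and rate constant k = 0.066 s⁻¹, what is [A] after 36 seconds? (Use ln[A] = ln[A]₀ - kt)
0.1219 M

ln[A] = ln[A]₀ - k·t = ln(1.312) - (0.066)·(36) = 0.2716 - 2.3760 = -2.1044
[A] = e^(-2.1044) = 0.1219 M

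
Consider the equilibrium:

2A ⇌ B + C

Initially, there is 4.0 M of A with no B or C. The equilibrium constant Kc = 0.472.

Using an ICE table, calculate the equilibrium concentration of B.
[B] = 1.158 M

ICE: [A] = 4.0 − 2x, [B] = [C] = x.
Kc = x²/(4.0 − 2x)² = 0.472 ⇒ √Kc = x/(4.0 − 2x).
x = √0.472·4.0/(1 + 2√0.472) = 0.68702·4.0/2.374 = 1.1576.
[B] = x = 1.158 M.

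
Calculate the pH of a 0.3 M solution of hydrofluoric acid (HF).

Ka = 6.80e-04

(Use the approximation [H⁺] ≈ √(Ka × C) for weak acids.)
pH = 1.85

[H⁺] = √(Ka × C) = √(6.80e-04 × 0.3) = 1.4283e-02. pH = -log(1.4283e-02)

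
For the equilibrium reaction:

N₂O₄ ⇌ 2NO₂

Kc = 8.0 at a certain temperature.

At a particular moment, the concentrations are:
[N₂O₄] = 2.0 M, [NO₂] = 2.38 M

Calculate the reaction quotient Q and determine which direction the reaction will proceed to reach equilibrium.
Q = 2.832, Q < K, reaction proceeds forward (toward products)

Q = ([NO₂]^2) / ([N₂O₄])
  = ((2.38)^2) / ((2.0)) = 5.6644/2 = 2.832
Since Q = 2.832 < Kc = 8.0, the reaction proceeds forward (toward products) to reach equilibrium.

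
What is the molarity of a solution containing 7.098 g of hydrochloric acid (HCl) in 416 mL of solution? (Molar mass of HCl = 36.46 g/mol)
Moles of HCl = 7.098 g ÷ 36.46 g/mol = 0.194679 mol
Volume = 416 mL = 0.416 L
Molarity = 0.194679 mol ÷ 0.416 L = 0.468 M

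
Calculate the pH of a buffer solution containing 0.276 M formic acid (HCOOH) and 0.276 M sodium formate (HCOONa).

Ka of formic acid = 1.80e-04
pH = 3.74

pKa = -log(1.80e-04) = 3.74. pH = pKa + log([A⁻]/[HA]) = 3.74 + log(0.276/0.276)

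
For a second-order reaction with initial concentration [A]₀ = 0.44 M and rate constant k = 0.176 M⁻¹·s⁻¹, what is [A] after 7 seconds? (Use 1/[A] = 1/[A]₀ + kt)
0.2853 M

1/[A] = 1/[A]₀ + k·t = 1/0.44 + (0.176)·(7) = 2.2727 + 1.2320 = 3.5047
[A] = 1/3.5047 = 0.2853 M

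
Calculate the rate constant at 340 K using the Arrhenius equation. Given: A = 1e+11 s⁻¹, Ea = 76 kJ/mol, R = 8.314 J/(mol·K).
2.11e-01 s⁻¹

k = A·exp(-Ea/(R·T)) = 1e+11·exp(-76000/(8.314·340)) = 1e+11·exp(-26.8859) = 1e+11·2.1067e-12 = 2.11e-01 s⁻¹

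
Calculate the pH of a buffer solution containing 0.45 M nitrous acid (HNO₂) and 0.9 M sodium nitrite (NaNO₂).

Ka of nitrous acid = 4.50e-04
pH = 3.65

pKa = -log(4.50e-04) = 3.35. pH = pKa + log([A⁻]/[HA]) = 3.35 + log(0.9/0.45)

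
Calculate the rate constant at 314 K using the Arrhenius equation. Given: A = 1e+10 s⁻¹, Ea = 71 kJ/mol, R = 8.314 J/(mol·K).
1.54e-02 s⁻¹

k = A·exp(-Ea/(R·T)) = 1e+10·exp(-71000/(8.314·314)) = 1e+10·exp(-27.1969) = 1e+10·1.5437e-12 = 1.54e-02 s⁻¹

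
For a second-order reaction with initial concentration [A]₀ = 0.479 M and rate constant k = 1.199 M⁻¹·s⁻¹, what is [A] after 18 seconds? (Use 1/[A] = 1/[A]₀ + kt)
0.0422 M

1/[A] = 1/[A]₀ + k·t = 1/0.479 + (1.199)·(18) = 2.0877 + 21.5820 = 23.6697
[A] = 1/23.6697 = 0.0422 M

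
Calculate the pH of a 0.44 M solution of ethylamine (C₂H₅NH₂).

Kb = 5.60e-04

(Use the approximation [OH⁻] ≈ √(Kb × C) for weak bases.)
pH = 12.20

[OH⁻] = √(Kb × C) = √(5.60e-04 × 0.44) = 1.5697e-02. pOH = 1.80, pH = 14 - pOH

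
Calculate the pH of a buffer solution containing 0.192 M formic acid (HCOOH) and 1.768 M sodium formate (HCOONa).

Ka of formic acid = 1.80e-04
pH = 4.71

pKa = -log(1.80e-04) = 3.74. pH = pKa + log([A⁻]/[HA]) = 3.74 + log(1.768/0.192)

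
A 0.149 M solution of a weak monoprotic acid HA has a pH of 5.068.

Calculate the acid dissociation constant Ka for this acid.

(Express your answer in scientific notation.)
K_a = 4.91e-10

[H⁺] = 10^(−pH) = 10^(−5.068) = 8.551e-06 M. For HA ⇌ H⁺ + A⁻, Ka = x²/(C − x) = (8.551e-06)²/(0.149 − 8.551e-06) = 4.91e-10.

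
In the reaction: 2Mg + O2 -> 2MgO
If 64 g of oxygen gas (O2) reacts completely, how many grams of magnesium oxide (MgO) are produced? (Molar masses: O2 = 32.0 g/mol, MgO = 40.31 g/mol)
Moles of O2 = 64 g ÷ 32.0 g/mol = 2 mol
Mole ratio: 2 mol MgO / 1 mol O2
Moles of MgO = 2 × (2/1) = 4 mol
Mass of MgO = 4 mol × 40.31 g/mol = 161.2 g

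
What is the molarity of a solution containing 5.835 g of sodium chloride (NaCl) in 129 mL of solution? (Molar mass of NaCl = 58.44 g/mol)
Moles of NaCl = 5.835 g ÷ 58.44 g/mol = 0.099846 mol
Volume = 129 mL = 0.129 L
Molarity = 0.099846 mol ÷ 0.129 L = 0.774 M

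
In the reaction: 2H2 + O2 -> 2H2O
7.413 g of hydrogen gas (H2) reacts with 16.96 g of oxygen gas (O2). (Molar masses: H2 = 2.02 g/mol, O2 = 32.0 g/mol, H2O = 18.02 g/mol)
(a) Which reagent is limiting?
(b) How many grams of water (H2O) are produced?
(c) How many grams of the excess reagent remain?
(a) O2, (b) 19.1 g, (c) 5.272 g

Moles of H2 = 7.413 g ÷ 2.02 g/mol = 3.6698 mol
Moles of O2 = 16.96 g ÷ 32.0 g/mol = 0.53 mol
Moles ÷ coefficient: H2: 3.6698/2 = 1.835, O2: 0.53/1 = 0.53
(a) O2 has the smaller value, so O2 is the limiting reagent.
(b) Moles of H2O = 0.53 mol O2 × (2/1) = 1.06 mol; mass = 1.06 mol × 18.02 g/mol = 19.1 g
(c) H2 consumed = 0.53 × (2/1) = 1.06 mol; remaining = 3.6698 − 1.06 = 2.6098 mol; mass = 2.6098 mol × 2.02 g/mol = 5.272 g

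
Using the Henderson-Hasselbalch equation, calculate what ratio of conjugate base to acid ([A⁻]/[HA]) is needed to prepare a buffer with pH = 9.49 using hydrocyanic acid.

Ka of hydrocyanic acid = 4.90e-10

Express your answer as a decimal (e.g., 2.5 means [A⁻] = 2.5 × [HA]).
[A⁻]/[HA] = 1.514

pKa = −log(4.90e-10) = 9.3098. pH = pKa + log([A⁻]/[HA]). 9.49 = 9.3098 + log(ratio). log(ratio) = 9.49 − 9.3098 = 0.1802. ratio = 10^(0.1802) = 1.514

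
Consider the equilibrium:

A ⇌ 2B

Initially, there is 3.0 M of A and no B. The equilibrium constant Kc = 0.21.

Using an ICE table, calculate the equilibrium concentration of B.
[B] = 0.743 M

ICE: [A] = 3.0 − x, [B] = 2x.
Kc = (2x)²/(3.0 − x) = 0.21 ⇒ 4x² + 0.21x − 0.63 = 0.
x = (−0.21 + √(0.21² + 4·4·0.63))/(2·4) = (−0.21 + √10.124)/8 = 0.37148.
[B] = 2x = 0.743 M.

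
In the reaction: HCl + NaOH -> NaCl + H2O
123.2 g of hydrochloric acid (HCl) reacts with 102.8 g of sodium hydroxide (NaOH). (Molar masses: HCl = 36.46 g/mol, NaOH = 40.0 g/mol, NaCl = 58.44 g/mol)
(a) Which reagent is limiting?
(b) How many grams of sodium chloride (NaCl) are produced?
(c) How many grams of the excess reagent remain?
(a) NaOH, (b) 150.2 g, (c) 29.5 g

Moles of HCl = 123.2 g ÷ 36.46 g/mol = 3.37905 mol
Moles of NaOH = 102.8 g ÷ 40.0 g/mol = 2.57 mol
Moles ÷ coefficient: HCl: 3.37905/1 = 3.379, NaOH: 2.57/1 = 2.57
(a) NaOH has the smaller value, so NaOH is the limiting reagent.
(b) Moles of NaCl = 2.57 mol NaOH × (1/1) = 2.57 mol; mass = 2.57 mol × 58.44 g/mol = 150.2 g
(c) HCl consumed = 2.57 × (1/1) = 2.57 mol; remaining = 3.37905 − 2.57 = 0.809046 mol; mass = 0.809046 mol × 36.46 g/mol = 29.5 g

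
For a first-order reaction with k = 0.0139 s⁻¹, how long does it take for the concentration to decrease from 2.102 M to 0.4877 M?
105.10 s

From ln[A] = ln[A]₀ - k·t: t = ln([A]₀/[A])/k = ln(2.102/0.4877)/0.0139 = ln(4.3100)/0.0139 = 1.4609/0.0139 = 105.10 s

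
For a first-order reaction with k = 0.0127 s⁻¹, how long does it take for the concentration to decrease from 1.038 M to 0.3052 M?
96.38 s

From ln[A] = ln[A]₀ - k·t: t = ln([A]₀/[A])/k = ln(1.038/0.3052)/0.0127 = ln(3.4010)/0.0127 = 1.2241/0.0127 = 96.38 s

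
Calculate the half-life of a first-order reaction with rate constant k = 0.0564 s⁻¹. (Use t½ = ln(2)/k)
12.29 s

t½ = ln(2)/k = 0.6931/0.0564 = 12.29 s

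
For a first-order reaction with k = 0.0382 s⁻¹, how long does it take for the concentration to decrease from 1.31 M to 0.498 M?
25.32 s

From ln[A] = ln[A]₀ - k·t: t = ln([A]₀/[A])/k = ln(1.31/0.498)/0.0382 = ln(2.6305)/0.0382 = 0.9672/0.0382 = 25.32 s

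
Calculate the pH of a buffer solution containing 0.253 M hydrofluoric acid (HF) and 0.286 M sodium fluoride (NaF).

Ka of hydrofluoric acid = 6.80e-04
pH = 3.22

pKa = -log(6.80e-04) = 3.17. pH = pKa + log([A⁻]/[HA]) = 3.17 + log(0.286/0.253)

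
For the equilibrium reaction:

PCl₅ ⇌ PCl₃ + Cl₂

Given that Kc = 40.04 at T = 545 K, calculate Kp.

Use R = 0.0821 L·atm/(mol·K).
K_p = 1.79e+03

Δn = (moles gaseous products) − (moles gaseous reactants) = 1
T = 545 K; RT = 0.0821 × 545 = 44.7445
Kp = Kc·(RT)^Δn = 40.04 × (44.7445)^1 = 40.04 × 44.7445 = 1.79e+03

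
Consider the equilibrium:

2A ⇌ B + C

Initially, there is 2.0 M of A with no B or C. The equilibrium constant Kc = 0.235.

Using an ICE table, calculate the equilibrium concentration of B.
[B] = 0.492 M

ICE: [A] = 2.0 − 2x, [B] = [C] = x.
Kc = x²/(2.0 − 2x)² = 0.235 ⇒ √Kc = x/(2.0 − 2x).
x = √0.235·2.0/(1 + 2√0.235) = 0.48477·2.0/1.9695 = 0.49227.
[B] = x = 0.492 M.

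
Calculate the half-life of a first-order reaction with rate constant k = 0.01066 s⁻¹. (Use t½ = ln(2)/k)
65.02 s

t½ = ln(2)/k = 0.6931/0.01066 = 65.02 s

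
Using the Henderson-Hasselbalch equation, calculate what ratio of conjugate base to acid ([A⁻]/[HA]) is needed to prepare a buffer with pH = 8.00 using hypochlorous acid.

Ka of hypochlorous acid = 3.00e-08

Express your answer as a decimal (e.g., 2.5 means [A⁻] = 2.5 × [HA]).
[A⁻]/[HA] = 3.000

pKa = −log(3.00e-08) = 7.5229. pH = pKa + log([A⁻]/[HA]). 8.00 = 7.5229 + log(ratio). log(ratio) = 8.00 − 7.5229 = 0.4771. ratio = 10^(0.4771) = 3.000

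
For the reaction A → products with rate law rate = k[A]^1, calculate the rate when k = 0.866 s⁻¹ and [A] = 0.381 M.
0.3299 M/s

rate = k·[A]^1 = 0.866·(0.381)^1 = 0.866·0.381 = 0.3299 M/s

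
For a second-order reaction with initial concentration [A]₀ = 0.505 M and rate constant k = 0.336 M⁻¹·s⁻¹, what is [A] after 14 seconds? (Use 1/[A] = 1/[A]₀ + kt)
0.1496 M

1/[A] = 1/[A]₀ + k·t = 1/0.505 + (0.336)·(14) = 1.9802 + 4.7040 = 6.6842
[A] = 1/6.6842 = 0.1496 M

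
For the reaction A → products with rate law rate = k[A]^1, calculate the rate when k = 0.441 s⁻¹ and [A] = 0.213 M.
0.09393 M/s

rate = k·[A]^1 = 0.441·(0.213)^1 = 0.441·0.213 = 0.09393 M/s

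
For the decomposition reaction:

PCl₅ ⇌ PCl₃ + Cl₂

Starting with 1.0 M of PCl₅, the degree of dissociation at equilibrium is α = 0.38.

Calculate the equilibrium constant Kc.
K_c = 0.2329

x = α·[A]₀ = 0.38 × 1.0 = 0.38 M dissociated.
At eq: [PCl₅] = 1.0 − 0.38 = 0.62 M; [PCl₃] = [Cl₂] = x = 0.38 M.
Kc = [PCl₃][Cl₂]/[PCl₅] = (0.38)²/0.62 = 0.2329.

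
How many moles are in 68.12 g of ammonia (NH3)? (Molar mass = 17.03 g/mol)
Moles = 68.12 g ÷ 17.03 g/mol = 4 mol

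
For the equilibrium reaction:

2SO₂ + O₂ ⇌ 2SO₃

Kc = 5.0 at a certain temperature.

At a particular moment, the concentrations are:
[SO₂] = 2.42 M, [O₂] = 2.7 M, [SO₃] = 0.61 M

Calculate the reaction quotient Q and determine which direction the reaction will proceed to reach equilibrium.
Q = 0.024, Q < K, reaction proceeds forward (toward products)

Q = ([SO₃]^2) / ([SO₂]^2 × [O₂])
  = ((0.61)^2) / ((2.42)^2·(2.7)) = 0.3721/15.812 = 0.02353
Since Q = 0.02353 < Kc = 5.0, the reaction proceeds forward (toward products) to reach equilibrium.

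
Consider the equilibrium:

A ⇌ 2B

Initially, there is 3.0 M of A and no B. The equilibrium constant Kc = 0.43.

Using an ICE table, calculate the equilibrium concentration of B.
[B] = 1.033 M

ICE: [A] = 3.0 − x, [B] = 2x.
Kc = (2x)²/(3.0 − x) = 0.43 ⇒ 4x² + 0.43x − 1.29 = 0.
x = (−0.43 + √(0.43² + 4·4·1.29))/(2·4) = (−0.43 + √20.825)/8 = 0.51668.
[B] = 2x = 1.033 M.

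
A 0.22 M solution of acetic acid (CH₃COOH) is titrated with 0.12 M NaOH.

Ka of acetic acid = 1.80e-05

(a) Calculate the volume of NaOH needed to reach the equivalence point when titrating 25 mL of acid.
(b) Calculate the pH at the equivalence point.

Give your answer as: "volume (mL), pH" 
V = 45.8 mL, pH = 8.82

(a) At equivalence: moles acid = moles base.
moles acid = 0.22 × 0.025 = 0.0055 mol; V_NaOH = 0.0055/0.12 = 0.04583 L = 45.8 mL.
(b) At equivalence, all acid → conjugate base A⁻ at [A⁻] = 0.0055/0.07083 = 0.07765 M.
Kb = Kw/Ka = 1.0e-14/1.80e-05 = 5.556e-10; [OH⁻] = √(Kb·[A⁻]) = 6.568e-06; pOH = 5.18; pH = 14 − pOH = 8.82.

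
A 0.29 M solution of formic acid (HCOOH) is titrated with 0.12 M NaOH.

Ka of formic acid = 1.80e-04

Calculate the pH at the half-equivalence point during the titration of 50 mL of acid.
pH = pKa = 3.74

At the half-equivalence point, [HA] = [A⁻], so by Henderson–Hasselbalch pH = pKa + log(1) = pKa.
pKa = −log(1.80e-04) = 3.74.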